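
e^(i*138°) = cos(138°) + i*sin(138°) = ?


cos(138°) = -0.7431
sin(138°) = 0.6691

e^(i*138°) = -0.7431 + 0.6691i


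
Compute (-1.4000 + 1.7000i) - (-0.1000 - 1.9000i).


Real: -1.4 + 0.1 = -1.3
Imag: 1.7 + 1.9 = 3.6

-1.3000 + 3.6000i


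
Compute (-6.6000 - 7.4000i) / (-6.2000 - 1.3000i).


Conjugate of z2 = -6.2000 + 1.3000i
Numerator: (-6.6000 - 7.4000i)(-6.2000 + 1.3000i) = 50.5400 + 37.3000i
Denominator: (-6.2)^2 + (-1.3)^2 = 40.13
Result = (50.5400 + 37.3000i)/40.13

1.2594 + 0.9295i


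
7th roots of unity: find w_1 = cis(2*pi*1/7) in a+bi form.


Angle = 360*1/7 = 51.4286°
a = cos(51.4286°) = 0.6235
b = sin(51.4286°) = 0.7818

0.6235 + 0.7818i


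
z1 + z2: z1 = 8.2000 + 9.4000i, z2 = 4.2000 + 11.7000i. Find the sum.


Real: 8.2 + 4.2 = 12.4
Imag: 9.4 + 11.7 = 21.1

12.4000 + 21.1000i


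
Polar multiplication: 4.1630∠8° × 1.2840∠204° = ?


r = 4.1630 * 1.2840 = 5.3453
theta = 8° + 204° = 212° = 212° (mod 360)

5.3453 cis(212°)


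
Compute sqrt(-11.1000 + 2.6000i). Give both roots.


|z| = sqrt(123.21+6.76) = 11.4004
sqrt((|z|+a)/2) = sqrt((11.4004+(-11.1))/2) = sqrt(0.1502) = 0.3876
sqrt((|z|-a)/2) = sqrt((11.4004-(-11.1))/2) = sqrt(11.2502) = 3.3541

±(0.3876 + 3.3541i) i.e. 0.3876 + 3.3541i and -0.3876 - 3.3541i


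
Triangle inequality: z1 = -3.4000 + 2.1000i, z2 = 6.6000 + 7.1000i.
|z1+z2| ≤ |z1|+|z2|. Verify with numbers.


|z1| = sqrt((-3.4)^2 + 2.1^2) = sqrt(15.97) = 3.9962
|z2| = sqrt(6.6^2 + 7.1^2) = sqrt(93.97) = 9.6938
z1+z2 = 3.2000 + 9.2000i
|z1+z2| = sqrt(94.88) = 9.7406
|z1|+|z2| = 3.9962 + 9.6938 = 13.6900

|z1+z2| = 9.7406 ≤ |z1|+|z2| = 13.6900 (verified)


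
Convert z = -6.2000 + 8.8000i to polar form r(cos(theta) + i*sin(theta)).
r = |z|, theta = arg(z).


r = sqrt(38.44+77.44) = sqrt(115.88) = 10.7648
theta = atan2(8.8, -6.2) = 125.1664 degrees

r = 10.7648, theta = 125.1664 degrees


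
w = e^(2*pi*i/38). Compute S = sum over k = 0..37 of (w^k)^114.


The roots are w_k = w^k with w = e^(2*pi*i/38), and (w^k)^114 = (w^114)^k.
So S = 1 + u + u^2 + ... + u^(37) with u = w^114.
114 = 3*38 + 0, so 114 is a multiple of 38 and u = (w^38)^3 = 1.
Every one of the 38 terms equals 1: S = 38

S = 38


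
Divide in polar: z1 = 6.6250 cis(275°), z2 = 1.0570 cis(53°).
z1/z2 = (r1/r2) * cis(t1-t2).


r = 6.6250 / 1.0570 = 6.2677
theta = 275° - 53° = 222° = 222° (mod 360)

6.2677 cis(222°)


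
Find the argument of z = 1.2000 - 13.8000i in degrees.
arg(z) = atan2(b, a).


Re = 1.2, Im = -13.8
arg = atan2(-13.8, 1.2) = -85.0303 degrees

arg(z) = -85.0303 degrees


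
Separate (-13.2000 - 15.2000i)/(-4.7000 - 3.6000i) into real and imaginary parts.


Multiply by conjugate: (-13.2000 - 15.2000i)(-4.7000 + 3.6000i) / ((-4.7)^2 + (-3.6)^2)
Numerator real = -13.2*(-4.7) - (15.2)*(-3.6) = 116.76
Numerator imag = -15.2*(-4.7) - (-13.2)*(-3.6) = 23.92
Denominator = 35.05
Re(z) = 116.76/35.05 = 3.3312
Im(z) = 23.92/35.05 = 0.6825

Re(z) = 3.3312, Im(z) = 0.6825


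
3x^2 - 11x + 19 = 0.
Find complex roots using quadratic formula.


disc = (-11)^2 - 4*3*19 = 121 - 228 = -107
sqrt(|disc|) = sqrt(107) = 10.3441
Real part = 11/(2*3) = 1.8333
Imag part = 10.3441/(2*3) = 1.7240

1.8333 ± 1.7240i


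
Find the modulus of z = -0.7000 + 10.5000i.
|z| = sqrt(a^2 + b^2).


|z| = sqrt((-0.7)^2 + 10.5^2) = sqrt(0.49 + 110.25) = sqrt(110.74) = 10.5233

|z| = 10.5233


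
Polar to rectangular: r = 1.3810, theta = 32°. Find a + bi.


a = 1.3810*cos(32°) = 1.3810*0.84805 = 1.1712
b = 1.3810*sin(32°) = 1.3810*0.5299 = 0.7318

1.1712 + 0.7318i


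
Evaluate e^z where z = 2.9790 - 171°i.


e^2.9790 = 19.6681
cos(-171°) = -0.98769
sin(-171°) = -0.156434
Real = 19.6681*(-0.98769) = -19.4260
Imag = 19.6681*(-0.156434) = -3.0768

-19.4260 - 3.0768i


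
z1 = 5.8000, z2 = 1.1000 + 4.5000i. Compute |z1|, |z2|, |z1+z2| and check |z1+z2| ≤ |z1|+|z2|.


|z1| = sqrt(5.8^2 + 0^2) = sqrt(33.64) = 5.8000
|z2| = sqrt(1.1^2 + 4.5^2) = sqrt(21.46) = 4.6325
z1+z2 = 6.9000 + 4.5000i
|z1+z2| = sqrt(67.86) = 8.2377
|z1|+|z2| = 5.8000 + 4.6325 = 10.4325

|z1+z2| = 8.2377 ≤ |z1|+|z2| = 10.4325 (verified)


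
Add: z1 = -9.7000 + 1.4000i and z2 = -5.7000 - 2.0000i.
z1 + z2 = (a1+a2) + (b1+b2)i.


Real: -9.7 - 5.7 = -15.4
Imag: 1.4 - 2 = -0.6

-15.4000 - 0.6000i


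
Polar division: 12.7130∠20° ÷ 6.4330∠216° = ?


r = 12.7130 / 6.4330 = 1.9762
theta = 20° - 216° = -196° = 164° (mod 360)

1.9762 cis(164°)


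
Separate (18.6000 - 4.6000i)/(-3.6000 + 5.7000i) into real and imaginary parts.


Multiply by conjugate: (18.6000 - 4.6000i)(-3.6000 - 5.7000i) / ((-3.6)^2 + 5.7^2)
Numerator real = 18.6*(-3.6) - (4.6)*5.7 = -93.18
Numerator imag = -4.6*(-3.6) - 18.6*5.7 = -89.46
Denominator = 45.45
Re(z) = -93.18/45.45 = -2.0502
Im(z) = -89.46/45.45 = -1.9683

Re(z) = -2.0502, Im(z) = -1.9683


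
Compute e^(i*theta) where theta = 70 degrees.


cos(70°) = 0.3420
sin(70°) = 0.9397

e^(i*70°) = 0.3420 + 0.9397i


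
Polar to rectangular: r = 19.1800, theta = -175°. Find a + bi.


a = 19.1800*cos(-175°) = 19.1800*(-0.996195) = -19.1070
b = 19.1800*sin(-175°) = 19.1800*(-0.0871557) = -1.6716

-19.1070 - 1.6716i


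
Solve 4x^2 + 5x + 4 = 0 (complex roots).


disc = 5^2 - 4*4*4 = 25 - 64 = -39
sqrt(|disc|) = sqrt(39) = 6.2450
Real part = -5/(2*4) = -0.6250
Imag part = 6.2450/(2*4) = 0.7806

-0.6250 ± 0.7806i


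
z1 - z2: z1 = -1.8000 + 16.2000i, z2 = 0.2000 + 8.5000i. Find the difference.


Real: -1.8 - 0.2 = -2
Imag: 16.2 - 8.5 = 7.7

-2.0000 + 7.7000i


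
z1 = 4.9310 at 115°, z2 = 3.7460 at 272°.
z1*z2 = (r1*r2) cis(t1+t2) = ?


r = 4.9310 * 3.7460 = 18.4715
theta = 115° + 272° = 387° = 27° (mod 360)

18.4715 cis(27°)


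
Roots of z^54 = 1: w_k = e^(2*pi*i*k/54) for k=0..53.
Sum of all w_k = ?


The sum of all 54th roots of unity is 0.
Geometric series: (1 - w^54)/(1 - w) = (1-1)/(1-w) = 0 since w^54 = 1, w ≠ 1.
Alternatively: coefficient of z^53 in z^54 - 1 is 0.

0


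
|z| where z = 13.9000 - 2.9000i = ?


|z| = sqrt(13.9^2 + (-2.9)^2) = sqrt(193.21 + 8.41) = sqrt(201.62) = 14.1993

|z| = 14.1993


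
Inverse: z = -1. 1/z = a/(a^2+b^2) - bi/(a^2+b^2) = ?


|z|^2 = 1+0 = 1
1/z = (-1 - 0i)/1

1/z = -1.0000 + 0i


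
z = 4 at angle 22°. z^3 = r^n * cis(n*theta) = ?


r^3 = 4^3 = 64
n*theta = 3*22° = 66° = 66° (mod 360)
a = 64*cos(66°) = 26.0311
b = 64*sin(66°) = 58.4669

64 cis(66°) = 26.0311 + 58.4669i


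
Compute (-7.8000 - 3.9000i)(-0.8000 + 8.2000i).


Real = -7.8*(-0.8) - (-3.9)*8.2 = 6.24 - (-31.98) = 38.22
Imag = -7.8*8.2 - (0.8)*(-3.9) = -63.96 + 3.12 = -60.84

38.2200 - 60.8400i


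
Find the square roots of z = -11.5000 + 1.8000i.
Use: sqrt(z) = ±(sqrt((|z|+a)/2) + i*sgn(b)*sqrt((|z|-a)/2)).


|z| = sqrt(132.25+3.24) = 11.6400
sqrt((|z|+a)/2) = sqrt((11.6400+(-11.5))/2) = sqrt(0.0700) = 0.2646
sqrt((|z|-a)/2) = sqrt((11.6400-(-11.5))/2) = sqrt(11.5700) = 3.4015

±(0.2646 + 3.4015i) i.e. 0.2646 + 3.4015i and -0.2646 - 3.4015i


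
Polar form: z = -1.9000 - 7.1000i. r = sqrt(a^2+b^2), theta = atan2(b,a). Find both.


r = sqrt(3.61+50.41) = sqrt(54.02) = 7.3498
theta = atan2(-7.1, -1.9) = -104.9816 degrees

r = 7.3498, theta = -104.9816 degrees


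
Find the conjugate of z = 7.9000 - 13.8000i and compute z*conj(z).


z_bar = 7.9000 + 13.8000i
z*z_bar = 7.9^2 + (-13.8)^2 = 62.41 + 190.44 = 252.85

z_bar = 7.9000 + 13.8000i, z*z_bar = 252.85


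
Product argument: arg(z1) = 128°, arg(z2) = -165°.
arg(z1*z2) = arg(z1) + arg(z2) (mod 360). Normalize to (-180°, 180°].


arg(z1*z2) = 128° - 165° = -37°
Normalized to (-180°, 180°]: -37°

-37°


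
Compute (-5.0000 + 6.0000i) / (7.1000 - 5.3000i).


Conjugate of z2 = 7.1000 + 5.3000i
Numerator: (-5.0000 + 6.0000i)(7.1000 + 5.3000i) = -67.3000 + 16.1000i
Denominator: 7.1^2 + (-5.3)^2 = 78.5
Result = (-67.3000 + 16.1000i)/78.5

-0.8573 + 0.2051i


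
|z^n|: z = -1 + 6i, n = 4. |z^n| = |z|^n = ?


|z| = sqrt(1+36) = sqrt(37) = 6.0828
|z^4| = |z|^4 = (sqrt(37))^4 = 37^2 = 1369

|z^4| = 1369


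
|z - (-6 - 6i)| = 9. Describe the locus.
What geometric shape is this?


|z - z0| = r is a circle with center z0 and radius r.
Center = (-6, -6), radius = 9

Circle with center (-6, -6) and radius 9


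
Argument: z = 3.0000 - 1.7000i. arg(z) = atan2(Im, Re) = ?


Re = 3, Im = -1.7
arg = atan2(-1.7, 3) = -29.5388 degrees

arg(z) = -29.5388 degrees


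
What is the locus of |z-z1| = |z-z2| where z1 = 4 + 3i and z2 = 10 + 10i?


Equal distances means the locus is the perpendicular bisector of z1 and z2.
Midpoint = ((4+10)/2, (3+10)/2) = (7.0000, 6.5000)

Perpendicular bisector through (7.0000, 6.5000)


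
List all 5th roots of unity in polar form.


The 5th roots of unity are cis(360k/5°) for k=0..4
Angle step = 360/5 = 72°
Primitive root: cis(72°)
Primitive root = 0.3090 + 0.9511i

5 roots at angles: 0°, 72°, 144°, 216°, 288°


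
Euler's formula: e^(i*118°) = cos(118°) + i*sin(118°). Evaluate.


cos(118°) = -0.4695
sin(118°) = 0.8829

e^(i*118°) = -0.4695 + 0.8829i


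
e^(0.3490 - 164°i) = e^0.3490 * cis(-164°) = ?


e^0.3490 = 1.41765
cos(-164°) = -0.96126
sin(-164°) = -0.27564
Real = 1.41765*(-0.96126) = -1.3627
Imag = 1.41765*(-0.27564) = -0.3908

-1.3627 - 0.3908i


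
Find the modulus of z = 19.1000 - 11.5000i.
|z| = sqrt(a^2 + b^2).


|z| = sqrt(19.1^2 + (-11.5)^2) = sqrt(364.81 + 132.25) = sqrt(497.06) = 22.2948

|z| = 22.2948


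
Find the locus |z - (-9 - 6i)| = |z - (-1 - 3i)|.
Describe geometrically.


Equal distances means the locus is the perpendicular bisector of z1 and z2.
Midpoint = ((-9+(-1))/2, (-6+(-3))/2) = (-5.0000, -4.5000)

Perpendicular bisector through (-5.0000, -4.5000)


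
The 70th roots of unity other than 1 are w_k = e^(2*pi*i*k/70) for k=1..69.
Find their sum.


With w = e^(2*pi*i/70), all 70 of the 70th roots of unity w^0 = 1, w, ..., w^(69) sum to 0: 1 + w + ... + w^(69) = (1 - w^70)/(1 - w) = 0 since w^70 = 1, w ≠ 1.
Removing the root 1: w + w^2 + ... + w^(69) = 0 - 1 = -1

Sum = -1


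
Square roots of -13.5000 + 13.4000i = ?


|z| = sqrt(182.25+179.56) = 19.0213
sqrt((|z|+a)/2) = sqrt((19.0213+(-13.5))/2) = sqrt(2.7607) = 1.6615
sqrt((|z|-a)/2) = sqrt((19.0213-(-13.5))/2) = sqrt(16.2607) = 4.0324

±(1.6615 + 4.0324i) i.e. 1.6615 + 4.0324i and -1.6615 - 4.0324i


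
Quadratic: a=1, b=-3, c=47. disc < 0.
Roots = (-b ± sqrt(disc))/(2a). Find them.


disc = (-3)^2 - 4*1*47 = 9 - 188 = -179
sqrt(|disc|) = sqrt(179) = 13.3791
Real part = 3/(2*1) = 1.5000
Imag part = 13.3791/(2*1) = 6.6895

1.5000 ± 6.6895i


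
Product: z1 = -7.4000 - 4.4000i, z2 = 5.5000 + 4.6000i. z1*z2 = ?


Real = -7.4*5.5 - (-4.4)*4.6 = -40.7 - (-20.24) = -20.46
Imag = -7.4*4.6 + 5.5*(-4.4) = -34.04 - (24.2) = -58.24

-20.4600 - 58.2400i


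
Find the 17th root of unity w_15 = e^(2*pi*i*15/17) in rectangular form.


Angle = 360*15/17 = 317.6471°
a = cos(317.6471°) = 0.7390
b = sin(317.6471°) = -0.6737

0.7390 - 0.6737i


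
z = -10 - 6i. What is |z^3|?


|z| = sqrt(100+36) = sqrt(136) = 11.6619
|z^3| = |z|^3 = (sqrt(136))^3 = 136*sqrt(136)

|z^3| = 136*sqrt(136) ≈ 1586.0189


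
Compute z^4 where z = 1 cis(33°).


r^4 = 1^4 = 1
n*theta = 4*33° = 132° = 132° (mod 360)
a = 1*cos(132°) = -0.6691
b = 1*sin(132°) = 0.7431

1 cis(132°) = -0.6691 + 0.7431i


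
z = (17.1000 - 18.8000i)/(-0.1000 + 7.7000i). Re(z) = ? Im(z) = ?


Multiply by conjugate: (17.1000 - 18.8000i)(-0.1000 - 7.7000i) / ((-0.1)^2 + 7.7^2)
Numerator real = 17.1*(-0.1) - (18.8)*7.7 = -146.47
Numerator imag = -18.8*(-0.1) - 17.1*7.7 = -129.79
Denominator = 59.3
Re(z) = -146.47/59.3 = -2.4700
Im(z) = -129.79/59.3 = -2.1887

Re(z) = -2.4700, Im(z) = -2.1887


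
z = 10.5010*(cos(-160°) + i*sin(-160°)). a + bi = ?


a = 10.5010*cos(-160°) = 10.5010*(-0.93969) = -9.8677
b = 10.5010*sin(-160°) = 10.5010*(-0.34202) = -3.5916

-9.8677 - 3.5916i


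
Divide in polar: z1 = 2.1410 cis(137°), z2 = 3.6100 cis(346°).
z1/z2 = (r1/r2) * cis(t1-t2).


r = 2.1410 / 3.6100 = 0.5931
theta = 137° - 346° = -209° = 151° (mod 360)

0.5931 cis(151°)


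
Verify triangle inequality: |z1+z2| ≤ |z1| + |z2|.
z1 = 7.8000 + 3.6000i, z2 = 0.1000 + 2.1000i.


|z1| = sqrt(7.8^2 + 3.6^2) = sqrt(73.8) = 8.5907
|z2| = sqrt(0.1^2 + 2.1^2) = sqrt(4.42) = 2.1024
z1+z2 = 7.9000 + 5.7000i
|z1+z2| = sqrt(94.9) = 9.7417
|z1|+|z2| = 8.5907 + 2.1024 = 10.6931

|z1+z2| = 9.7417 ≤ |z1|+|z2| = 10.6931 (verified)


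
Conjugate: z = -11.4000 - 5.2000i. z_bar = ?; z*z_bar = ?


z_bar = -11.4000 + 5.2000i
z*z_bar = (-11.4)^2 + (-5.2)^2 = 129.96 + 27.04 = 157

z_bar = -11.4000 + 5.2000i, z*z_bar = 157


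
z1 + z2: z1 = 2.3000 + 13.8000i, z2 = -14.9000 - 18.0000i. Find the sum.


Real: 2.3 - 14.9 = -12.6
Imag: 13.8 - 18 = -4.2

-12.6000 - 4.2000i


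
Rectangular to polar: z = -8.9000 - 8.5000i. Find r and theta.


r = sqrt(79.21+72.25) = sqrt(151.46) = 12.3069
theta = atan2(-8.5, -8.9) = -136.3169 degrees

r = 12.3069, theta = -136.3169 degrees


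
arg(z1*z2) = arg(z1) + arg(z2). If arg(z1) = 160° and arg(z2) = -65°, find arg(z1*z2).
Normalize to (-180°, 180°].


arg(z1*z2) = 160° - 65° = 95°
Normalized to (-180°, 180°]: 95°

95°


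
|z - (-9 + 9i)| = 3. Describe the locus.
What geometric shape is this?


|z - z0| = r is a circle with center z0 and radius r.
Center = (-9, 9), radius = 3

Circle with center (-9, 9) and radius 3


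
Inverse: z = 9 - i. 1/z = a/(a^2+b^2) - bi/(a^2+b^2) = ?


|z|^2 = 81+1 = 82
1/z = (9 + 1i)/82

1/z = 0.1098 + 0.0122i


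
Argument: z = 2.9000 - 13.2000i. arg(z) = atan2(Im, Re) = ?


Re = 2.9, Im = -13.2
arg = atan2(-13.2, 2.9) = -77.6091 degrees

arg(z) = -77.6091 degrees


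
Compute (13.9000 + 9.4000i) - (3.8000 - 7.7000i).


Real: 13.9 - 3.8 = 10.1
Imag: 9.4 + 7.7 = 17.1

10.1000 + 17.1000i


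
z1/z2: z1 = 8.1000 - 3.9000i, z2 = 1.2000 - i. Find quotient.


Conjugate of z2 = 1.2000 + i
Numerator: (8.1000 - 3.9000i)(1.2000 + i) = 13.6200 + 3.4200i
Denominator: 1.2^2 + (-1)^2 = 2.44
Result = (13.6200 + 3.4200i)/2.44

5.5820 + 1.4016i


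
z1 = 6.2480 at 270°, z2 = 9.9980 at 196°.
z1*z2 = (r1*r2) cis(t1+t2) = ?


r = 6.2480 * 9.9980 = 62.4675
theta = 270° + 196° = 466° = 106° (mod 360)

62.4675 cis(106°)


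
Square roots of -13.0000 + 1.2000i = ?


|z| = sqrt(169+1.44) = 13.0553
sqrt((|z|+a)/2) = sqrt((13.0553+(-13))/2) = sqrt(0.0276) = 0.1662
sqrt((|z|-a)/2) = sqrt((13.0553-(-13))/2) = sqrt(13.0276) = 3.6094

±(0.1662 + 3.6094i) i.e. 0.1662 + 3.6094i and -0.1662 - 3.6094i


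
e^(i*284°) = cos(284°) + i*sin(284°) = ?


cos(284°) = 0.2419
sin(284°) = -0.9703

e^(i*284°) = 0.2419 - 0.9703i


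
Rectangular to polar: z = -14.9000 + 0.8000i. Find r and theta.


r = sqrt(222.01+0.64) = sqrt(222.65) = 14.9215
theta = atan2(0.8, -14.9) = 176.9267 degrees

r = 14.9215, theta = 176.9267 degrees


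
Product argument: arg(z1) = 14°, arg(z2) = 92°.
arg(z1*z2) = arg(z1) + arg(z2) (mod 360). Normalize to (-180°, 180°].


arg(z1*z2) = 14° + 92° = 106°
Normalized to (-180°, 180°]: 106°

106°


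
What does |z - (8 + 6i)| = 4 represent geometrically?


|z - z0| = r is a circle with center z0 and radius r.
Center = (8, 6), radius = 4

Circle with center (8, 6) and radius 4


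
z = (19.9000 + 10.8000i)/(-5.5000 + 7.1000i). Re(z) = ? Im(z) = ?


Multiply by conjugate: (19.9000 + 10.8000i)(-5.5000 - 7.1000i) / ((-5.5)^2 + 7.1^2)
Numerator real = 19.9*(-5.5) + 10.8*7.1 = -32.77
Numerator imag = 10.8*(-5.5) - 19.9*7.1 = -200.69
Denominator = 80.66
Re(z) = -32.77/80.66 = -0.4063
Im(z) = -200.69/80.66 = -2.4881

Re(z) = -0.4063, Im(z) = -2.4881


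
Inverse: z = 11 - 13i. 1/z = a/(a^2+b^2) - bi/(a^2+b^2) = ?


|z|^2 = 121+169 = 290
1/z = (11 + 13i)/290

1/z = 0.0379 + 0.0448i


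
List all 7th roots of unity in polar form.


The 7th roots of unity are cis(360k/7°) for k=0..6
Angle step = 360/7 = 51.4286°
Primitive root: cis(51.4286°)
Primitive root = 0.6235 + 0.7818i

7 roots at angles: 0°, 51.4286°, 102.8571°, 154.2857°, 205.7143°, 257.1429°, 308.5714°


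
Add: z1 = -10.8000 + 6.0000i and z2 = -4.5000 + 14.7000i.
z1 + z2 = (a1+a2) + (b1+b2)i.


Real: -10.8 - 4.5 = -15.3
Imag: 6 + 14.7 = 20.7

-15.3000 + 20.7000i


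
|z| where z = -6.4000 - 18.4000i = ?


|z| = sqrt((-6.4)^2 + (-18.4)^2) = sqrt(40.96 + 338.56) = sqrt(379.52) = 19.4813

|z| = 19.4813


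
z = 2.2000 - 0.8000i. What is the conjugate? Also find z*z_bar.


z_bar = 2.2000 + 0.8000i
z*z_bar = 2.2^2 + (-0.8)^2 = 4.84 + 0.64 = 5.48

z_bar = 2.2000 + 0.8000i, z*z_bar = 5.48


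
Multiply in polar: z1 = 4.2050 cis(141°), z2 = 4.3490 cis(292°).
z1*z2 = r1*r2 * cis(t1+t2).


r = 4.2050 * 4.3490 = 18.2875
theta = 141° + 292° = 433° = 73° (mod 360)

18.2875 cis(73°)


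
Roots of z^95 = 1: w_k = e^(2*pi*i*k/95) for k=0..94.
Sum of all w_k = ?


The sum of all 95th roots of unity is 0.
Geometric series: (1 - w^95)/(1 - w) = (1-1)/(1-w) = 0 since w^95 = 1, w ≠ 1.
Alternatively: coefficient of z^94 in z^95 - 1 is 0.

0


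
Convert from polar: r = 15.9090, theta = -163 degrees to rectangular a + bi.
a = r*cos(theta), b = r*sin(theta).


a = 15.9090*cos(-163°) = 15.9090*(-0.956305) = -15.2139
b = 15.9090*sin(-163°) = 15.9090*(-0.29237) = -4.6513

-15.2139 - 4.6513i


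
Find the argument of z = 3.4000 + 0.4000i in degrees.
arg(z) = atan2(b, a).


Re = 3.4, Im = 0.4
arg = atan2(0.4, 3.4) = 6.7098 degrees

arg(z) = 6.7098 degrees


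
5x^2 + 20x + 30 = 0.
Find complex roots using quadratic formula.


disc = 20^2 - 4*5*30 = 400 - 600 = -200
sqrt(|disc|) = sqrt(200) = 14.1421
Real part = -20/(2*5) = -2.0000
Imag part = 14.1421/(2*5) = 1.4142

-2.0000 ± 1.4142i


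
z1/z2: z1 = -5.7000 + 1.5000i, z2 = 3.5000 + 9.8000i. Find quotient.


Conjugate of z2 = 3.5000 - 9.8000i
Numerator: (-5.7000 + 1.5000i)(3.5000 - 9.8000i) = -5.2500 + 61.1100i
Denominator: 3.5^2 + 9.8^2 = 108.29
Result = (-5.2500 + 61.1100i)/108.29

-0.0485 + 0.5643i


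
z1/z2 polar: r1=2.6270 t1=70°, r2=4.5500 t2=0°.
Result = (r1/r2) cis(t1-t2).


r = 2.6270 / 4.5500 = 0.5774
theta = 70° - 0° = 70° = 70° (mod 360)

0.5774 cis(70°)


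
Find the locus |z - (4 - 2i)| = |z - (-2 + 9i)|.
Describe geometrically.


Equal distances means the locus is the perpendicular bisector of z1 and z2.
Midpoint = ((4+(-2))/2, (-2+9)/2) = (1.0000, 3.5000)

Perpendicular bisector through (1.0000, 3.5000)


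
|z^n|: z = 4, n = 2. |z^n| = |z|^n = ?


|z| = sqrt(16+0) = sqrt(16) = 4
|z^2| = |z|^2 = 4^2 = 16

|z^2| = 16


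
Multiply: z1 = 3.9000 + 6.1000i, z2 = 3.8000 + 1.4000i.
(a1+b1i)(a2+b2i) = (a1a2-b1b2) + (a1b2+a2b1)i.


Real = 3.9*3.8 - 6.1*1.4 = 14.82 - 8.54 = 6.28
Imag = 3.9*1.4 + 3.8*6.1 = 5.46 + 23.18 = 28.64

6.2800 + 28.6400i


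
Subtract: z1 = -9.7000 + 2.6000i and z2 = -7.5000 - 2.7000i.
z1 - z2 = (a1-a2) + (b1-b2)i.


Real: -9.7 + 7.5 = -2.2
Imag: 2.6 + 2.7 = 5.3

-2.2000 + 5.3000i


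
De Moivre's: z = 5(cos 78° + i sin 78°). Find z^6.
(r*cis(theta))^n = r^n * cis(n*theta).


r^6 = 5^6 = 15625
n*theta = 6*78° = 468° = 108° (mod 360)
a = 15625*cos(108°) = -4828.3905
b = 15625*sin(108°) = 14860.2581

15625 cis(108°) = -4828.3905 + 14860.2581i


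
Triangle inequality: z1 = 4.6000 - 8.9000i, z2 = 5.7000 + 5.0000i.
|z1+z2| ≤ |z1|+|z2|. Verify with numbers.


|z1| = sqrt(4.6^2 + (-8.9)^2) = sqrt(100.37) = 10.0185
|z2| = sqrt(5.7^2 + 5^2) = sqrt(57.49) = 7.5822
z1+z2 = 10.3000 - 3.9000i
|z1+z2| = sqrt(121.3) = 11.0136
|z1|+|z2| = 10.0185 + 7.5822 = 17.6007

|z1+z2| = 11.0136 ≤ |z1|+|z2| = 17.6007 (verified)


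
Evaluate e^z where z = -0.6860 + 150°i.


e^-0.6860 = 0.5036
cos(150°) = -0.866
sin(150°) = 0.5
Real = 0.5036*(-0.866) = -0.4361
Imag = 0.5036*0.5 = 0.2518

-0.4361 + 0.2518i


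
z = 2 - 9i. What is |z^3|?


|z| = sqrt(4+81) = sqrt(85) = 9.2195
|z^3| = |z|^3 = (sqrt(85))^3 = 85*sqrt(85)

|z^3| = 85*sqrt(85) ≈ 783.6613


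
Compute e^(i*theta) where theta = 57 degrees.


cos(57°) = 0.5446
sin(57°) = 0.8387

e^(i*57°) = 0.5446 + 0.8387i


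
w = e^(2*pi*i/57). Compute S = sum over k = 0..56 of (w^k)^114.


The roots are w_k = w^k with w = e^(2*pi*i/57), and (w^k)^114 = (w^114)^k.
So S = 1 + u + u^2 + ... + u^(56) with u = w^114.
114 = 2*57 + 0, so 114 is a multiple of 57 and u = (w^57)^2 = 1.
Every one of the 57 terms equals 1: S = 57

S = 57


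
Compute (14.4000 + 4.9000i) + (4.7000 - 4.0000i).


Real: 14.4 + 4.7 = 19.1
Imag: 4.9 - 4 = 0.9

19.1000 + 0.9000i


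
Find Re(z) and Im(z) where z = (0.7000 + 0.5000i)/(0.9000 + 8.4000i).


Multiply by conjugate: (0.7000 + 0.5000i)(0.9000 - 8.4000i) / (0.9^2 + 8.4^2)
Numerator real = 0.7*0.9 + 0.5*8.4 = 4.83
Numerator imag = 0.5*0.9 - 0.7*8.4 = -5.43
Denominator = 71.37
Re(z) = 4.83/71.37 = 0.0677
Im(z) = -5.43/71.37 = -0.0761

Re(z) = 0.0677, Im(z) = -0.0761


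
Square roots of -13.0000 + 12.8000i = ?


|z| = sqrt(169+163.84) = 18.2439
sqrt((|z|+a)/2) = sqrt((18.2439+(-13))/2) = sqrt(2.6220) = 1.6192
sqrt((|z|-a)/2) = sqrt((18.2439-(-13))/2) = sqrt(15.6220) = 3.9525

±(1.6192 + 3.9525i) i.e. 1.6192 + 3.9525i and -1.6192 - 3.9525i


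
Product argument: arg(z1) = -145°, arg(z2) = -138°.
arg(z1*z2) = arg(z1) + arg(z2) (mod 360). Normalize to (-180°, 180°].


arg(z1*z2) = -145° - 138° = -283°
Normalized to (-180°, 180°]: 77°

77°


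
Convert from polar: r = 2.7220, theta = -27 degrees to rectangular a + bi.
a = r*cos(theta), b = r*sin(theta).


a = 2.7220*cos(-27°) = 2.7220*0.891 = 2.4253
b = 2.7220*sin(-27°) = 2.7220*(-0.454) = -1.2358

2.4253 - 1.2358i


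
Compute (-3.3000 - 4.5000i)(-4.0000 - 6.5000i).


Real = -3.3*(-4) - (-4.5)*(-6.5) = 13.2 - 29.25 = -16.05
Imag = -3.3*(-6.5) - (4)*(-4.5) = 21.45 + 18 = 39.45

-16.0500 + 39.4500i


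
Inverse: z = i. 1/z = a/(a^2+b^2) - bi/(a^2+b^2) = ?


|z|^2 = 0+1 = 1
1/z = (0 - 1i)/1

1/z = 0 - 1.0000i


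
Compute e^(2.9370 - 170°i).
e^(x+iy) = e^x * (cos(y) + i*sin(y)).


e^2.9370 = 18.8592
cos(-170°) = -0.98481
sin(-170°) = -0.17365
Real = 18.8592*(-0.98481) = -18.5727
Imag = 18.8592*(-0.17365) = -3.2749

-18.5727 - 3.2749i


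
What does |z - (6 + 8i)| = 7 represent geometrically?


|z - z0| = r is a circle with center z0 and radius r.
Center = (6, 8), radius = 7

Circle with center (6, 8) and radius 7


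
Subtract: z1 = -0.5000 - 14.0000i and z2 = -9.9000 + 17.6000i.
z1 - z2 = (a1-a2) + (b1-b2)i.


Real: -0.5 + 9.9 = 9.4
Imag: -14 - 17.6 = -31.6

9.4000 - 31.6000i


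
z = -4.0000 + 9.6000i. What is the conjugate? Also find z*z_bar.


z_bar = -4.0000 - 9.6000i
z*z_bar = (-4)^2 + 9.6^2 = 16 + 92.16 = 108.16

z_bar = -4.0000 - 9.6000i, z*z_bar = 108.16


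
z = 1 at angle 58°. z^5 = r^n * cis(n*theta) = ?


r^5 = 1^5 = 1
n*theta = 5*58° = 290° = 290° (mod 360)
a = 1*cos(290°) = 0.3420
b = 1*sin(290°) = -0.9397

1 cis(290°) = 0.3420 - 0.9397i


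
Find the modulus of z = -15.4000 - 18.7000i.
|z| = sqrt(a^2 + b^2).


|z| = sqrt((-15.4)^2 + (-18.7)^2) = sqrt(237.16 + 349.69) = sqrt(586.85) = 24.2250

|z| = 24.2250


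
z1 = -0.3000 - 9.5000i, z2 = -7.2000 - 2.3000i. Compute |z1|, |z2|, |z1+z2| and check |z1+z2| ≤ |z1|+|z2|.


|z1| = sqrt((-0.3)^2 + (-9.5)^2) = sqrt(90.34) = 9.5047
|z2| = sqrt((-7.2)^2 + (-2.3)^2) = sqrt(57.13) = 7.5584
z1+z2 = -7.5000 - 11.8000i
|z1+z2| = sqrt(195.49) = 13.9818
|z1|+|z2| = 9.5047 + 7.5584 = 17.0631

|z1+z2| = 13.9818 ≤ |z1|+|z2| = 17.0631 (verified)


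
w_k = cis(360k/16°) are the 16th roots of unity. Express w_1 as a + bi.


Angle = 360*1/16 = 22.5°
a = cos(22.5°) = 0.9239
b = sin(22.5°) = 0.3827

0.9239 + 0.3827i


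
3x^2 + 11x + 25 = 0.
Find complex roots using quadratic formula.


disc = 11^2 - 4*3*25 = 121 - 300 = -179
sqrt(|disc|) = sqrt(179) = 13.3791
Real part = -11/(2*3) = -1.8333
Imag part = 13.3791/(2*3) = 2.2298

-1.8333 ± 2.2298i


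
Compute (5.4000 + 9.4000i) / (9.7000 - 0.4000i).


Conjugate of z2 = 9.7000 + 0.4000i
Numerator: (5.4000 + 9.4000i)(9.7000 + 0.4000i) = 48.6200 + 93.3400i
Denominator: 9.7^2 + (-0.4)^2 = 94.25
Result = (48.6200 + 93.3400i)/94.25

0.5159 + 0.9903i


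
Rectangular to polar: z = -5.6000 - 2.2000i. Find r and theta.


r = sqrt(31.36+4.84) = sqrt(36.2) = 6.0166
theta = atan2(-2.2, -5.6) = -158.5523 degrees

r = 6.0166, theta = -158.5523 degrees


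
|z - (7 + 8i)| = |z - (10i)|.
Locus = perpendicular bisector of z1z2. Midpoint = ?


Equal distances means the locus is the perpendicular bisector of z1 and z2.
Midpoint = ((7+0)/2, (8+10)/2) = (3.5000, 9.0000)

Perpendicular bisector through (3.5000, 9.0000)


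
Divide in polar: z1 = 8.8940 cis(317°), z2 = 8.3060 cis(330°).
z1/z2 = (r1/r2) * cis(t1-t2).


r = 8.8940 / 8.3060 = 1.0708
theta = 317° - 330° = -13° = 347° (mod 360)

1.0708 cis(347°)


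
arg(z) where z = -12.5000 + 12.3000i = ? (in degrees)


Re = -12.5, Im = 12.3
arg = atan2(12.3, -12.5) = 135.4621 degrees

arg(z) = 135.4621 degrees


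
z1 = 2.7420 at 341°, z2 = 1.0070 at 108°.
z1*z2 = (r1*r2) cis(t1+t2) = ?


r = 2.7420 * 1.0070 = 2.7612
theta = 341° + 108° = 449° = 89° (mod 360)

2.7612 cis(89°)


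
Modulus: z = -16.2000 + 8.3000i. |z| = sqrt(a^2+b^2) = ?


|z| = sqrt((-16.2)^2 + 8.3^2) = sqrt(262.44 + 68.89) = sqrt(331.33) = 18.2025

|z| = 18.2025


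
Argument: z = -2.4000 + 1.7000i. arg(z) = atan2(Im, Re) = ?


Re = -2.4, Im = 1.7
arg = atan2(1.7, -2.4) = 144.6888 degrees

arg(z) = 144.6888 degrees


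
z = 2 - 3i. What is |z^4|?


|z| = sqrt(4+9) = sqrt(13) = 3.6056
|z^4| = |z|^4 = (sqrt(13))^4 = 13^2 = 169

|z^4| = 169


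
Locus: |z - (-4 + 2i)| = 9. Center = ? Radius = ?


|z - z0| = r is a circle with center z0 and radius r.
Center = (-4, 2), radius = 9

Circle with center (-4, 2) and radius 9


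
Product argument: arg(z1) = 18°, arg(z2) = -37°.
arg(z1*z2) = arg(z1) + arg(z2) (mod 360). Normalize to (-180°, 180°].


arg(z1*z2) = 18° - 37° = -19°
Normalized to (-180°, 180°]: -19°

-19°


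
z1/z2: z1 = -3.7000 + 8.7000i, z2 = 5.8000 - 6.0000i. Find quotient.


Conjugate of z2 = 5.8000 + 6.0000i
Numerator: (-3.7000 + 8.7000i)(5.8000 + 6.0000i) = -73.6600 + 28.2600i
Denominator: 5.8^2 + (-6)^2 = 69.64
Result = (-73.6600 + 28.2600i)/69.64

-1.0577 + 0.4058i


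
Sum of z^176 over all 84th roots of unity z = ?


The roots are w_k = w^k with w = e^(2*pi*i/84), and (w^k)^176 = (w^176)^k.
So S = 1 + u + u^2 + ... + u^(83) with u = w^176.
176 = 2*84 + 8, so 176 is not a multiple of 84: u = (w^84)^2 * w^8 = w^8 ≠ 1 (w is a primitive 84th root), while u^84 = (w^84)^176 = 1.
Geometric series: S = (1 - u^84)/(1 - u) = (1 - 1)/(1 - u) = 0

S = 0


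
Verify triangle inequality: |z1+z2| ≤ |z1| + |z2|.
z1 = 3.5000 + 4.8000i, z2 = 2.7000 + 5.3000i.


|z1| = sqrt(3.5^2 + 4.8^2) = sqrt(35.29) = 5.9405
|z2| = sqrt(2.7^2 + 5.3^2) = sqrt(35.38) = 5.9481
z1+z2 = 6.2000 + 10.1000i
|z1+z2| = sqrt(140.45) = 11.8512
|z1|+|z2| = 5.9405 + 5.9481 = 11.8886

|z1+z2| = 11.8512 ≤ |z1|+|z2| = 11.8886 (verified)


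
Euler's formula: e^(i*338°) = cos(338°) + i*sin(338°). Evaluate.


cos(338°) = 0.9272
sin(338°) = -0.3746

e^(i*338°) = 0.9272 - 0.3746i


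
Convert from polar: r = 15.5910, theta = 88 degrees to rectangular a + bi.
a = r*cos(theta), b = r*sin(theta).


a = 15.5910*cos(88°) = 15.5910*0.0349 = 0.5441
b = 15.5910*sin(88°) = 15.5910*0.99939 = 15.5815

0.5441 + 15.5815i


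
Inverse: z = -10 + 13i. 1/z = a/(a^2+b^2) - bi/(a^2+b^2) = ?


|z|^2 = 100+169 = 269
1/z = (-10 - 13i)/269

1/z = -0.0372 - 0.0483i


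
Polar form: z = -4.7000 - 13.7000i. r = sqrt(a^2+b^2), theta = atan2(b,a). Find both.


r = sqrt(22.09+187.69) = sqrt(209.78) = 14.4838
theta = atan2(-13.7, -4.7) = -108.9353 degrees

r = 14.4838, theta = -108.9353 degrees


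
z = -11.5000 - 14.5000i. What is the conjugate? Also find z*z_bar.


z_bar = -11.5000 + 14.5000i
z*z_bar = (-11.5)^2 + (-14.5)^2 = 132.25 + 210.25 = 342.5

z_bar = -11.5000 + 14.5000i, z*z_bar = 342.5


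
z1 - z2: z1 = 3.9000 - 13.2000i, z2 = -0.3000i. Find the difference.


Real: 3.9 - 0 = 3.9
Imag: -13.2 + 0.3 = -12.9

3.9000 - 12.9000i


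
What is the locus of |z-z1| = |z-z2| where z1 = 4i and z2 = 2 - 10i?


Equal distances means the locus is the perpendicular bisector of z1 and z2.
Midpoint = ((0+2)/2, (4+(-10))/2) = (1.0000, -3.0000)

Perpendicular bisector through (1.0000, -3.0000)


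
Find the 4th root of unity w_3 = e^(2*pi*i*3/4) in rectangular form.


Angle = 360*3/4 = 270°
a = cos(270°) = 0
b = sin(270°) = -1.0000

0 - 1.0000i


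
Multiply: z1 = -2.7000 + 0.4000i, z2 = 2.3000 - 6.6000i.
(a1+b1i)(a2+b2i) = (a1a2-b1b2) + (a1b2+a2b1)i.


Real = -2.7*2.3 - 0.4*(-6.6) = -6.21 - (-2.64) = -3.57
Imag = -2.7*(-6.6) + 2.3*0.4 = 17.82 + 0.92 = 18.74

-3.5700 + 18.7400i


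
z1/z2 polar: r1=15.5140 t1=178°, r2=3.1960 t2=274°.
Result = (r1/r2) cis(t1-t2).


r = 15.5140 / 3.1960 = 4.8542
theta = 178° - 274° = -96° = 264° (mod 360)

4.8542 cis(264°)


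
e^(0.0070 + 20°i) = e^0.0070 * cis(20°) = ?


e^0.0070 = 1.0070
cos(20°) = 0.9397
sin(20°) = 0.342
Real = 1.0070*0.9397 = 0.9463
Imag = 1.0070*0.342 = 0.3444

0.9463 + 0.3444i


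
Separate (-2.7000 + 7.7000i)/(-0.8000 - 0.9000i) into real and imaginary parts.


Multiply by conjugate: (-2.7000 + 7.7000i)(-0.8000 + 0.9000i) / ((-0.8)^2 + (-0.9)^2)
Numerator real = -2.7*(-0.8) + 7.7*(-0.9) = -4.77
Numerator imag = 7.7*(-0.8) - (-2.7)*(-0.9) = -8.59
Denominator = 1.45
Re(z) = -4.77/1.45 = -3.2897
Im(z) = -8.59/1.45 = -5.9241

Re(z) = -3.2897, Im(z) = -5.9241


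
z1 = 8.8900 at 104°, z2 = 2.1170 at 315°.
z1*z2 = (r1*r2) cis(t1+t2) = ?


r = 8.8900 * 2.1170 = 18.8201
theta = 104° + 315° = 419° = 59° (mod 360)

18.8201 cis(59°)


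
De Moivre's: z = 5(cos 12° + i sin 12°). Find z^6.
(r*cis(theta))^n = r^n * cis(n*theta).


r^6 = 5^6 = 15625
n*theta = 6*12° = 72° = 72° (mod 360)
a = 15625*cos(72°) = 4828.3905
b = 15625*sin(72°) = 14860.2581

15625 cis(72°) = 4828.3905 + 14860.2581i


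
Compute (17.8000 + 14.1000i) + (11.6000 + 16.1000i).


Real: 17.8 + 11.6 = 29.4
Imag: 14.1 + 16.1 = 30.2

29.4000 + 30.2000i


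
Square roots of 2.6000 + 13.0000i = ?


|z| = sqrt(6.76+169) = 13.2575
sqrt((|z|+a)/2) = sqrt((13.2575+2.6)/2) = sqrt(7.9287) = 2.8158
sqrt((|z|-a)/2) = sqrt((13.2575-2.6)/2) = sqrt(5.3287) = 2.3084

±(2.8158 + 2.3084i) i.e. 2.8158 + 2.3084i and -2.8158 - 2.3084i


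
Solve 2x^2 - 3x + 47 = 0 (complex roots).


disc = (-3)^2 - 4*2*47 = 9 - 376 = -367
sqrt(|disc|) = sqrt(367) = 19.1572
Real part = 3/(2*2) = 0.7500
Imag part = 19.1572/(2*2) = 4.7893

0.7500 ± 4.7893i


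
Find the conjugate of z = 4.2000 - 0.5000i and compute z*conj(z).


z_bar = 4.2000 + 0.5000i
z*z_bar = 4.2^2 + (-0.5)^2 = 17.64 + 0.25 = 17.89

z_bar = 4.2000 + 0.5000i, z*z_bar = 17.89


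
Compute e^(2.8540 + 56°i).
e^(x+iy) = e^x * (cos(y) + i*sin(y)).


e^2.8540 = 17.3571
cos(56°) = 0.559193
sin(56°) = 0.82904
Real = 17.3571*0.559193 = 9.7060
Imag = 17.3571*0.82904 = 14.3897

9.7060 + 14.3897i


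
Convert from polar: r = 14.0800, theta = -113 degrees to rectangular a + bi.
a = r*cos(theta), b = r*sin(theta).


a = 14.0800*cos(-113°) = 14.0800*(-0.39073) = -5.5015
b = 14.0800*sin(-113°) = 14.0800*(-0.920505) = -12.9607

-5.5015 - 12.9607i


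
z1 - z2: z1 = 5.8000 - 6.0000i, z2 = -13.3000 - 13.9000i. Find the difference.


Real: 5.8 + 13.3 = 19.1
Imag: -6 + 13.9 = 7.9

19.1000 + 7.9000i


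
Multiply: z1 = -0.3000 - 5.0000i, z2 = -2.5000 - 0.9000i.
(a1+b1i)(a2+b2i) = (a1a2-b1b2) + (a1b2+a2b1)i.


Real = -0.3*(-2.5) - (-5)*(-0.9) = 0.75 - 4.5 = -3.75
Imag = -0.3*(-0.9) - (2.5)*(-5) = 0.27 + 12.5 = 12.77

-3.7500 + 12.7700i


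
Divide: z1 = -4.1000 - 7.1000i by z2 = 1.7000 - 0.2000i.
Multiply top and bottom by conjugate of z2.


Conjugate of z2 = 1.7000 + 0.2000i
Numerator: (-4.1000 - 7.1000i)(1.7000 + 0.2000i) = -5.5500 - 12.8900i
Denominator: 1.7^2 + (-0.2)^2 = 2.93
Result = (-5.5500 - 12.8900i)/2.93

-1.8942 - 4.3993i


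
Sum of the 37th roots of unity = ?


The sum of all 37th roots of unity is 0.
Geometric series: (1 - w^37)/(1 - w) = (1-1)/(1-w) = 0 since w^37 = 1, w ≠ 1.
Alternatively: coefficient of z^36 in z^37 - 1 is 0.

0


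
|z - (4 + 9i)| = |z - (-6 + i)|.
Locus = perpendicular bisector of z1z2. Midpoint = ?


Equal distances means the locus is the perpendicular bisector of z1 and z2.
Midpoint = ((4+(-6))/2, (9+1)/2) = (-1.0000, 5.0000)

Perpendicular bisector through (-1.0000, 5.0000)


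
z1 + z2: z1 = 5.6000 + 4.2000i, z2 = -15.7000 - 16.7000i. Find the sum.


Real: 5.6 - 15.7 = -10.1
Imag: 4.2 - 16.7 = -12.5

-10.1000 - 12.5000i


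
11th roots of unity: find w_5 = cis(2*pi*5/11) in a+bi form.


Angle = 360*5/11 = 163.6364°
a = cos(163.6364°) = -0.9595
b = sin(163.6364°) = 0.2817

-0.9595 + 0.2817i


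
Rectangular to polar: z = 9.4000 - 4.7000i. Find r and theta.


r = sqrt(88.36+22.09) = sqrt(110.45) = 10.5095
theta = atan2(-4.7, 9.4) = -26.5651 degrees

r = 10.5095, theta = -26.5651 degrees


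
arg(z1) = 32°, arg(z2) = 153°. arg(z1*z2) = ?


arg(z1*z2) = 32° + 153° = 185°
Normalized to (-180°, 180°]: -175°

-175°


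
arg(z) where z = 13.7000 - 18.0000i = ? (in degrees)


Re = 13.7, Im = -18
arg = atan2(-18, 13.7) = -52.7248 degrees

arg(z) = -52.7248 degrees


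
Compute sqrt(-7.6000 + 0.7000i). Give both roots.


|z| = sqrt(57.76+0.49) = 7.6322
sqrt((|z|+a)/2) = sqrt((7.6322+(-7.6))/2) = sqrt(0.0161) = 0.1268
sqrt((|z|-a)/2) = sqrt((7.6322-(-7.6))/2) = sqrt(7.6161) = 2.7597

±(0.1268 + 2.7597i) i.e. 0.1268 + 2.7597i and -0.1268 - 2.7597i


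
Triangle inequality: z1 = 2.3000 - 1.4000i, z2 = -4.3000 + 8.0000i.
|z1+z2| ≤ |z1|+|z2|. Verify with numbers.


|z1| = sqrt(2.3^2 + (-1.4)^2) = sqrt(7.25) = 2.6926
|z2| = sqrt((-4.3)^2 + 8^2) = sqrt(82.49) = 9.0824
z1+z2 = -2.0000 + 6.6000i
|z1+z2| = sqrt(47.56) = 6.8964
|z1|+|z2| = 2.6926 + 9.0824 = 11.7750

|z1+z2| = 6.8964 ≤ |z1|+|z2| = 11.7750 (verified)


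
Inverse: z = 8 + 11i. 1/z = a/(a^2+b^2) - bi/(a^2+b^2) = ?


|z|^2 = 64+121 = 185
1/z = (8 - 11i)/185

1/z = 0.0432 - 0.0595i


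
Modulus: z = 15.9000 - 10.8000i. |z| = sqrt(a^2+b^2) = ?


|z| = sqrt(15.9^2 + (-10.8)^2) = sqrt(252.81 + 116.64) = sqrt(369.45) = 19.2211

|z| = 19.2211


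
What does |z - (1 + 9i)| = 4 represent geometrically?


|z - z0| = r is a circle with center z0 and radius r.
Center = (1, 9), radius = 4

Circle with center (1, 9) and radius 4


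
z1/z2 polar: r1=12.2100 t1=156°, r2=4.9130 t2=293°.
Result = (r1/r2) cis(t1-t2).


r = 12.2100 / 4.9130 = 2.4852
theta = 156° - 293° = -137° = 223° (mod 360)

2.4852 cis(223°)


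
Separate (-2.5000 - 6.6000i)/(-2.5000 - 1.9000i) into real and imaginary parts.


Multiply by conjugate: (-2.5000 - 6.6000i)(-2.5000 + 1.9000i) / ((-2.5)^2 + (-1.9)^2)
Numerator real = -2.5*(-2.5) - (6.6)*(-1.9) = 18.79
Numerator imag = -6.6*(-2.5) - (-2.5)*(-1.9) = 11.75
Denominator = 9.86
Re(z) = 18.79/9.86 = 1.9057
Im(z) = 11.75/9.86 = 1.1917

Re(z) = 1.9057, Im(z) = 1.1917


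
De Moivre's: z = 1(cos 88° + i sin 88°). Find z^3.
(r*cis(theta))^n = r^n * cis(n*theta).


r^3 = 1^3 = 1
n*theta = 3*88° = 264° = 264° (mod 360)
a = 1*cos(264°) = -0.1045
b = 1*sin(264°) = -0.9945

1 cis(264°) = -0.1045 - 0.9945i


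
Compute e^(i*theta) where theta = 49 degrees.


cos(49°) = 0.6561
sin(49°) = 0.7547

e^(i*49°) = 0.6561 + 0.7547i


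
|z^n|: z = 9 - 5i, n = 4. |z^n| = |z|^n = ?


|z| = sqrt(81+25) = sqrt(106) = 10.2956
|z^4| = |z|^4 = (sqrt(106))^4 = 106^2 = 11236

|z^4| = 11236


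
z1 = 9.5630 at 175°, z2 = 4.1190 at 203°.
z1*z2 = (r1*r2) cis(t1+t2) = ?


r = 9.5630 * 4.1190 = 39.3900
theta = 175° + 203° = 378° = 18° (mod 360)

39.3900 cis(18°)


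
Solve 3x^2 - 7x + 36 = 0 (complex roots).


disc = (-7)^2 - 4*3*36 = 49 - 432 = -383
sqrt(|disc|) = sqrt(383) = 19.5704
Real part = 7/(2*3) = 1.1667
Imag part = 19.5704/(2*3) = 3.2617

1.1667 ± 3.2617i


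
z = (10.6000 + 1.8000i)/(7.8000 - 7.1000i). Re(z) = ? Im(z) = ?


Multiply by conjugate: (10.6000 + 1.8000i)(7.8000 + 7.1000i) / (7.8^2 + (-7.1)^2)
Numerator real = 10.6*7.8 + 1.8*(-7.1) = 69.9
Numerator imag = 1.8*7.8 - 10.6*(-7.1) = 89.3
Denominator = 111.25
Re(z) = 69.9/111.25 = 0.6283
Im(z) = 89.3/111.25 = 0.8027

Re(z) = 0.6283, Im(z) = 0.8027


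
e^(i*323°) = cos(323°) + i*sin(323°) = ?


cos(323°) = 0.7986
sin(323°) = -0.6018

e^(i*323°) = 0.7986 - 0.6018i


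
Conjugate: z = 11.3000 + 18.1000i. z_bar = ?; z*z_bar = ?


z_bar = 11.3000 - 18.1000i
z*z_bar = 11.3^2 + 18.1^2 = 127.69 + 327.61 = 455.3

z_bar = 11.3000 - 18.1000i, z*z_bar = 455.3


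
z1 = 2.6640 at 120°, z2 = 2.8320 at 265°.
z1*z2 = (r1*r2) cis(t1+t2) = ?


r = 2.6640 * 2.8320 = 7.5444
theta = 120° + 265° = 385° = 25° (mod 360)

7.5444 cis(25°)


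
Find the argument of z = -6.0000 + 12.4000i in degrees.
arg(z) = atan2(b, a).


Re = -6, Im = 12.4
arg = atan2(12.4, -6) = 115.8210 degrees

arg(z) = 115.8210 degrees


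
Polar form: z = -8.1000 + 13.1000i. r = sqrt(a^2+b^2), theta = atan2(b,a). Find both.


r = sqrt(65.61+171.61) = sqrt(237.22) = 15.4019
theta = atan2(13.1, -8.1) = 121.7294 degrees

r = 15.4019, theta = 121.7294 degrees


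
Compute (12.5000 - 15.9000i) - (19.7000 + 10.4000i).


Real: 12.5 - 19.7 = -7.2
Imag: -15.9 - 10.4 = -26.3

-7.2000 - 26.3000i


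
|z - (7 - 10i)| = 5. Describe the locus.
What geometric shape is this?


|z - z0| = r is a circle with center z0 and radius r.
Center = (7, -10), radius = 5

Circle with center (7, -10) and radius 5


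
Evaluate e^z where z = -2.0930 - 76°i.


e^-2.0930 = 0.12332
cos(-76°) = 0.2419
sin(-76°) = -0.9703
Real = 0.12332*0.2419 = 0.0298
Imag = 0.12332*(-0.9703) = -0.1197

0.0298 - 0.1197i


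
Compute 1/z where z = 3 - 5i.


|z|^2 = 9+25 = 34
1/z = (3 + 5i)/34

1/z = 0.0882 + 0.1471i


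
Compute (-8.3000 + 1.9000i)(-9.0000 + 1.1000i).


Real = -8.3*(-9) - 1.9*1.1 = 74.7 - 2.09 = 72.61
Imag = -8.3*1.1 - (9)*1.9 = -9.13 - (17.1) = -26.23

72.6100 - 26.2300i


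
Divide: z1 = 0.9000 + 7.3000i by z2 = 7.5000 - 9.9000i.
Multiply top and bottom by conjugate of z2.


Conjugate of z2 = 7.5000 + 9.9000i
Numerator: (0.9000 + 7.3000i)(7.5000 + 9.9000i) = -65.5200 + 63.6600i
Denominator: 7.5^2 + (-9.9)^2 = 154.26
Result = (-65.5200 + 63.6600i)/154.26

-0.4247 + 0.4127i


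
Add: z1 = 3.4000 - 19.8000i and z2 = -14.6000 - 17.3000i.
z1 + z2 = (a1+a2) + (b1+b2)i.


Real: 3.4 - 14.6 = -11.2
Imag: -19.8 - 17.3 = -37.1

-11.2000 - 37.1000i


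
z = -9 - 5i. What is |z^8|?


|z| = sqrt(81+25) = sqrt(106) = 10.2956
|z^8| = |z|^8 = (sqrt(106))^8 = 106^4 = 126247696

|z^8| = 126247696


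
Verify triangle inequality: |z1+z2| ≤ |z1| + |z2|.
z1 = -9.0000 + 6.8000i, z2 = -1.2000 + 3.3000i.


|z1| = sqrt((-9)^2 + 6.8^2) = sqrt(127.24) = 11.2801
|z2| = sqrt((-1.2)^2 + 3.3^2) = sqrt(12.33) = 3.5114
z1+z2 = -10.2000 + 10.1000i
|z1+z2| = sqrt(206.05) = 14.3544
|z1|+|z2| = 11.2801 + 3.5114 = 14.7915

|z1+z2| = 14.3544 ≤ |z1|+|z2| = 14.7915 (verified)


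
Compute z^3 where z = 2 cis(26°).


r^3 = 2^3 = 8
n*theta = 3*26° = 78° = 78° (mod 360)
a = 8*cos(78°) = 1.6633
b = 8*sin(78°) = 7.8252

8 cis(78°) = 1.6633 + 7.8252i
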